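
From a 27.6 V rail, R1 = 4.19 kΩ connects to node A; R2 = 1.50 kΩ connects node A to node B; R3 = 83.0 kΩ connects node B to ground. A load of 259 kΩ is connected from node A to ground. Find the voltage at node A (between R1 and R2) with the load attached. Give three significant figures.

V ≈ 25.9 V

Below node A the series string R2+R3 = 84.50 kΩ sits in parallel with the 259 kΩ load: 63.71 kΩ.
V_A = 27.6 × 63.71/(4.19 + 63.71) = 25.9 V.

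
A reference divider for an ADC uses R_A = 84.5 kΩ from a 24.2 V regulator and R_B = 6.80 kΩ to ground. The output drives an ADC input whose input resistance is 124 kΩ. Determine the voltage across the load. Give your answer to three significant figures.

The load sits in parallel with R_B: R_B‖R_L = (6.80 × 124) / (6.80 + 124) = 6.446 kΩ.
V_out = 24.2 × 6.446 / (84.5 + 6.446) = 24.2 × 6.446/90.95 = 1.72 V.
(Unloaded it would have been 1.80 V.)

V_out ≈ 1.72 V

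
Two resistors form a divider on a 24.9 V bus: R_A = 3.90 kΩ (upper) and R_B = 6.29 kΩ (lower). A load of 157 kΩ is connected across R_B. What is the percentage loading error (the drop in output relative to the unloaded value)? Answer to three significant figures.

The divider's output (Thévenin) resistance is R_A‖R_B = 2.407 kΩ.
Fractional drop under load = R_th/(R_th + R_L) = 2.407 / (2.407 + 157) = 0.01510.
So the output falls by 1.51 %.

1.51 %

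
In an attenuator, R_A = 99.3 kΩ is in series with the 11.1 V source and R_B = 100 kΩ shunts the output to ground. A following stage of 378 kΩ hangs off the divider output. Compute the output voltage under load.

The load sits in parallel with R_B: R_B‖R_L = (100 × 378) / (100 + 378) = 79.08 kΩ.
V_out = 11.1 × 79.08 / (99.3 + 79.08) = 11.1 × 79.08/178.4 = 4.92 V.

V_out ≈ 4.92 V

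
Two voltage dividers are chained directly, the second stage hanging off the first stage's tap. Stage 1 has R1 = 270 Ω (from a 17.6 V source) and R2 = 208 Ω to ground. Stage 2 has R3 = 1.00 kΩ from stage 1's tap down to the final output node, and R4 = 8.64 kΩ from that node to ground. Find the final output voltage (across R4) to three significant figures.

V_out ≈ 6.78 V

Stage 2 presents R3+R4 = 9640 Ω as a load on stage 1's tap.
Stage 1's lower leg becomes R2‖(R3+R4) = 203.6 Ω, so V_mid = 17.6 × 203.6/473.6 = 7.566 V.
Stage 2 is itself unloaded: V_out = V_mid × R4/(R3+R4) = 7.566 × 8640/9640 = 6.78 V.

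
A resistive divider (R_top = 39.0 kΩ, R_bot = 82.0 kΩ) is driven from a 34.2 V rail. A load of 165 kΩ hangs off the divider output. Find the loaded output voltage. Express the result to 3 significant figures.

V_out ≈ 20.0 V

The load sits in parallel with R_bot: R_bot‖R_L = (82.0 × 165) / (82.0 + 165) = 54.78 kΩ.
V_out = 34.2 × 54.78 / (39.0 + 54.78) = 34.2 × 54.78/93.78 = 20.0 V.
(Unloaded it would have been 23.2 V.)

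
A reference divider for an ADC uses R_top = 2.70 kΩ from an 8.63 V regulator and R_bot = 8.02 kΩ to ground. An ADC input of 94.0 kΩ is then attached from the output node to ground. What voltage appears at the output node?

The load sits in parallel with R_bot: R_bot‖R_L = (8.02 × 94.0) / (8.02 + 94.0) = 7.390 kΩ.
V_out = 8.63 × 7.390 / (2.70 + 7.390) = 8.63 × 7.390/10.09 = 6.32 V.

V_out ≈ 6.32 V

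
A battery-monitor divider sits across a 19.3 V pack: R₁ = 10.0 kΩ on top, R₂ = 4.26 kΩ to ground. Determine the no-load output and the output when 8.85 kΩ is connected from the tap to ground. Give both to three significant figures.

Unloaded: 5.77 V; loaded: 4.31 V

Open-circuit: V = 19.3 × 4.26/(10.0 + 4.26) = 5.77 V.
With the load, R₂ becomes R₂‖R_L = 2.876 kΩ, so V = 19.3 × 2.876/12.88 = 4.31 V.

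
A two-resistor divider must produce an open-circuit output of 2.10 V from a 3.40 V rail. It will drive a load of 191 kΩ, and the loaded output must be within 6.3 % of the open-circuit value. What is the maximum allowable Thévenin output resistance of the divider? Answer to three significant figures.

R_th ≤ 12.8 kΩ

Loading drop = R_th/(R_th + R_L) ≤ 0.0630, so R_th ≤ R_L · ε/(1−ε) = 191 kΩ × 0.0630/0.9370 = 12.8 kΩ.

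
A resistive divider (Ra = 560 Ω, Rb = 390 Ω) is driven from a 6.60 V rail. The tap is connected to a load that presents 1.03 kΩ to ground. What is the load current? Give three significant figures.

I_L ≈ 2.15 mA

Rb‖R_L = 282.9 Ω; V_out = 6.60 × 282.9/842.9 = 2.215 V.
I_L = V_out / R_L = 2.215 / 1.03 kΩ = 2.15 mA.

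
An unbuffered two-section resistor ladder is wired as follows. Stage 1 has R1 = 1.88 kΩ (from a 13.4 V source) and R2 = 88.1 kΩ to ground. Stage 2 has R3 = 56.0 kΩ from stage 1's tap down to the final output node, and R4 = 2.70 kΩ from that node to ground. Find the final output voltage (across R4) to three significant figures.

Stage 2 presents R3+R4 = 58.70 kΩ as a load on stage 1's tap.
Stage 1's lower leg becomes R2‖(R3+R4) = 35.23 kΩ, so V_mid = 13.4 × 35.23/37.11 = 12.72 V.
Stage 2 is itself unloaded: V_out = V_mid × R4/(R3+R4) = 12.72 × 2.70/58.70 = 0.585 V.

V_out ≈ 0.585 V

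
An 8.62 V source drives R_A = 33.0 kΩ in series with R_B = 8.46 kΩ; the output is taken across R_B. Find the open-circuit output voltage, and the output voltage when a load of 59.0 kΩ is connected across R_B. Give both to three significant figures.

Unloaded: 1.76 V; loaded: 1.58 V

Open-circuit: V = 8.62 × 8.46/(33.0 + 8.46) = 1.76 V.
With the load, R_B becomes R_B‖R_L = 7.399 kΩ, so V = 8.62 × 7.399/40.40 = 1.58 V.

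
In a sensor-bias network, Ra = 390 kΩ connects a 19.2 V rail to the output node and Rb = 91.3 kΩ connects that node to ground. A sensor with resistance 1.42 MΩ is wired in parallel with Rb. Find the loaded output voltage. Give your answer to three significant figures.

V_out ≈ 3.46 V

The load sits in parallel with Rb: Rb‖R_L = (91.3 × 1420) / (91.3 + 1420) = 85.78 kΩ.
V_out = 19.2 × 85.78 / (390 + 85.78) = 19.2 × 85.78/475.8 = 3.46 V.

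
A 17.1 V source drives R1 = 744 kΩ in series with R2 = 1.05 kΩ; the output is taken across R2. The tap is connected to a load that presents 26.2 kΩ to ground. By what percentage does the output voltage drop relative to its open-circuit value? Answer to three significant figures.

The divider's output (Thévenin) resistance is R1‖R2 = 1.049 kΩ.
Fractional drop under load = R_th/(R_th + R_L) = 1.049 / (1.049 + 26.2) = 0.03848.
So the output falls by 3.85 %.

3.85 %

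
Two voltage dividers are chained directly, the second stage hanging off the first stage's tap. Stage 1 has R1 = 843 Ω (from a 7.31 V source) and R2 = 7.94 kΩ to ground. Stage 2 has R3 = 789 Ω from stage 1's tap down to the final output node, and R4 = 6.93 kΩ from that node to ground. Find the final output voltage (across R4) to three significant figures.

V_out ≈ 5.40 V

Stage 2 presents R3+R4 = 7719 Ω as a load on stage 1's tap.
Stage 1's lower leg becomes R2‖(R3+R4) = 3914 Ω, so V_mid = 7.31 × 3914/4757 = 6.015 V.
Stage 2 is itself unloaded: V_out = V_mid × R4/(R3+R4) = 6.015 × 6930/7719 = 5.40 V.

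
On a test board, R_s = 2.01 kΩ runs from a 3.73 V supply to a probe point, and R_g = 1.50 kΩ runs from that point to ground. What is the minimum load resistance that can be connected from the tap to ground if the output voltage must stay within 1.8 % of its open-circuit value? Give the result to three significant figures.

R_L(min) ≈ 46.9 kΩ

Output resistance R_th = R_s‖R_g = (2010 × 1500)/3510 = 859.0 Ω.
The fractional drop is R_th/(R_th + R_L); requiring this ≤ 0.0180 gives R_L ≥ R_th(1/0.0180 − 1) = 859.0 × 54.56 = 46.9 kΩ.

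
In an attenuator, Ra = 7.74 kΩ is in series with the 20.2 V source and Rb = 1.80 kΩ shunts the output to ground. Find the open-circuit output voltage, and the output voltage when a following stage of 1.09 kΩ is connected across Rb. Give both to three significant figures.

Open-circuit: V = 20.2 × 1.80/(7.74 + 1.80) = 3.81 V.
With the load, Rb becomes Rb‖R_L = 0.6789 kΩ, so V = 20.2 × 0.6789/8.419 = 1.63 V.

Unloaded: 3.81 V; loaded: 1.63 V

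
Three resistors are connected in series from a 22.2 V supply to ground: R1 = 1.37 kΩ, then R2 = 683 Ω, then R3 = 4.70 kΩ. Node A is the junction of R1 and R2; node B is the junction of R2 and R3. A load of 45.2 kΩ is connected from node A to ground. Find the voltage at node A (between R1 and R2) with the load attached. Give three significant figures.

V ≈ 17.3 V

Below node A the series string R2+R3 = 5383 Ω sits in parallel with the 45200 Ω load: 4810 Ω.
V_A = 22.2 × 4810/(1370 + 4810) = 17.3 V.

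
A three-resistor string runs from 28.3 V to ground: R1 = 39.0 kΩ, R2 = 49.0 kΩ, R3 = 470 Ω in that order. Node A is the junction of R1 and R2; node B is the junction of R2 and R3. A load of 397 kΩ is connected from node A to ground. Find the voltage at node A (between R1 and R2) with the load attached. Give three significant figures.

V ≈ 15.0 V

Below node A the series string R2+R3 = 49470 Ω sits in parallel with the 397000 Ω load: 43990 Ω.
V_A = 28.3 × 43990/(39000 + 43990) = 15.0 V.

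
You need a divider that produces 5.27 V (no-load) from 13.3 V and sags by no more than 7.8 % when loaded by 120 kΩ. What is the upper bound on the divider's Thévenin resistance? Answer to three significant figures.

Loading drop = R_th/(R_th + R_L) ≤ 0.0780, so R_th ≤ R_L · ε/(1−ε) = 120 kΩ × 0.0780/0.9220 = 10.2 kΩ.

R_th ≤ 10.2 kΩ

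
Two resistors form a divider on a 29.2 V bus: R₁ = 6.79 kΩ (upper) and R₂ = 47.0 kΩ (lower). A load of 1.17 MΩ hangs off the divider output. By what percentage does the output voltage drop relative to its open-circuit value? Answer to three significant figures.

The divider's output (Thévenin) resistance is R₁‖R₂ = 5.933 kΩ.
Fractional drop under load = R_th/(R_th + R_L) = 5.933 / (5.933 + 1170) = 0.005045.
So the output falls by 0.505 %.

0.505 %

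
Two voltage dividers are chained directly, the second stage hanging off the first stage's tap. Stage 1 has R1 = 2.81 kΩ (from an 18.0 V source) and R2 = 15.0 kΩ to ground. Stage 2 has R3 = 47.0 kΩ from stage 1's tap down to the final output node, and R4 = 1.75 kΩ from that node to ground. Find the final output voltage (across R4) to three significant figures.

Stage 2 presents R3+R4 = 48.75 kΩ as a load on stage 1's tap.
Stage 1's lower leg becomes R2‖(R3+R4) = 11.47 kΩ, so V_mid = 18.0 × 11.47/14.28 = 14.46 V.
Stage 2 is itself unloaded: V_out = V_mid × R4/(R3+R4) = 14.46 × 1.75/48.75 = 0.519 V.

V_out ≈ 0.519 V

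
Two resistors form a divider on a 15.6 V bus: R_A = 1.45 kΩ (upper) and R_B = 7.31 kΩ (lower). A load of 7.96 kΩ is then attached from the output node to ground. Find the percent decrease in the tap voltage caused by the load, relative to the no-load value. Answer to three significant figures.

13.2 %

The divider's output (Thévenin) resistance is R_A‖R_B = 1.210 kΩ.
Fractional drop under load = R_th/(R_th + R_L) = 1.210 / (1.210 + 7.96) = 0.1320.
So the output falls by 13.2 %.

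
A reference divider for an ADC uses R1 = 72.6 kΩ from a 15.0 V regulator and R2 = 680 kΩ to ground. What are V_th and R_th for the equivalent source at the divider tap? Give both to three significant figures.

V_th = 13.6 V, R_th = 65.6 kΩ

V_th is the open-circuit tap voltage: 15.0 × 680/(72.6 + 680) = 13.6 V.
With the supply zeroed, R1 and R2 appear in parallel from the tap: R_th = R1‖R2 = (72.6 × 680)/752.6 = 65.6 kΩ.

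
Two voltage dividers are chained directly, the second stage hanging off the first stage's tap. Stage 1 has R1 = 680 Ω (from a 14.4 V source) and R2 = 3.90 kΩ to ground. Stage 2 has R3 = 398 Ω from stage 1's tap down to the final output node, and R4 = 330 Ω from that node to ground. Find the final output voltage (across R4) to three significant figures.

Stage 2 presents R3+R4 = 728.0 Ω as a load on stage 1's tap.
Stage 1's lower leg becomes R2‖(R3+R4) = 613.5 Ω, so V_mid = 14.4 × 613.5/1293 = 6.830 V.
Stage 2 is itself unloaded: V_out = V_mid × R4/(R3+R4) = 6.830 × 330/728.0 = 3.10 V.

V_out ≈ 3.10 V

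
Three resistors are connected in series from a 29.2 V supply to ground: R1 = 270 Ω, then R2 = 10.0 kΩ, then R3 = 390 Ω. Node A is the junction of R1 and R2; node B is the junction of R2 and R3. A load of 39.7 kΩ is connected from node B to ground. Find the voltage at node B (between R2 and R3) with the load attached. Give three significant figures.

At node B, R3 is in parallel with the load: R3‖R_L = 386.2 Ω.
Below node A the resistance is R2 + (R3‖R_L) = 10390 Ω, so V_A = 29.2 × 10390/10660 = 28.46 V.
Then V_B = V_A × (R3‖R_L)/(R2 + R3‖R_L) = 28.46 × 386.2/10390 = 1.06 V.

V ≈ 1.06 V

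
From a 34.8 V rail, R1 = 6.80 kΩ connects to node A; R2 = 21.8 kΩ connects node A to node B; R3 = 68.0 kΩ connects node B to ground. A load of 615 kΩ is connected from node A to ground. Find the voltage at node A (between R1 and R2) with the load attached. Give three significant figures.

V ≈ 32.0 V

Below node A the series string R2+R3 = 89.80 kΩ sits in parallel with the 615 kΩ load: 78.36 kΩ.
V_A = 34.8 × 78.36/(6.80 + 78.36) = 32.0 V.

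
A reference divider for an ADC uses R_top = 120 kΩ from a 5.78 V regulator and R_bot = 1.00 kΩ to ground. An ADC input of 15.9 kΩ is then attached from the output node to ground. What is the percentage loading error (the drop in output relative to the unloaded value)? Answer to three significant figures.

The divider's output (Thévenin) resistance is R_top‖R_bot = 0.9917 kΩ.
Fractional drop under load = R_th/(R_th + R_L) = 0.9917 / (0.9917 + 15.9) = 0.05871.
So the output falls by 5.87 %.

5.87 %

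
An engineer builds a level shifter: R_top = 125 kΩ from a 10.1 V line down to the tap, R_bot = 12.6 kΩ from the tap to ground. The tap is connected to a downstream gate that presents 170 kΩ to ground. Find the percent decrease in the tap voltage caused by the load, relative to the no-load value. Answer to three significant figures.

The divider's output (Thévenin) resistance is R_top‖R_bot = 11.45 kΩ.
Fractional drop under load = R_th/(R_th + R_L) = 11.45 / (11.45 + 170) = 0.06308.
So the output falls by 6.31 %.

6.31 %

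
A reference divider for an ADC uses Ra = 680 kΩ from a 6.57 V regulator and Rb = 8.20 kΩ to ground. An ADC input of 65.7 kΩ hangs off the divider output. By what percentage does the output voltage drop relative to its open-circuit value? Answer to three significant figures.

The divider's output (Thévenin) resistance is Ra‖Rb = 8.102 kΩ.
Fractional drop under load = R_th/(R_th + R_L) = 8.102 / (8.102 + 65.7) = 0.1098.
So the output falls by 11.0 %.

11.0 %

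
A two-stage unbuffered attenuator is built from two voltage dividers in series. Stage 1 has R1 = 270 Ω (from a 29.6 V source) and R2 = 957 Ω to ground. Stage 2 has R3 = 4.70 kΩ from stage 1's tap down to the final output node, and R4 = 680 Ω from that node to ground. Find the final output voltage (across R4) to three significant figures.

Stage 2 presents R3+R4 = 5380 Ω as a load on stage 1's tap.
Stage 1's lower leg becomes R2‖(R3+R4) = 812.5 Ω, so V_mid = 29.6 × 812.5/1082 = 22.22 V.
Stage 2 is itself unloaded: V_out = V_mid × R4/(R3+R4) = 22.22 × 680/5380 = 2.81 V.

V_out ≈ 2.81 V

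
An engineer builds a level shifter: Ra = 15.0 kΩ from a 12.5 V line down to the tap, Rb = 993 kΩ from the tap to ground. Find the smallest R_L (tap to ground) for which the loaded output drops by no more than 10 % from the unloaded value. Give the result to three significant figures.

R_L(min) ≈ 133 kΩ

Output resistance R_th = Ra‖Rb = (15.0 × 993)/1008 = 14.78 kΩ.
The fractional drop is R_th/(R_th + R_L); requiring this ≤ 0.100 gives R_L ≥ R_th(1/0.100 − 1) = 14.78 × 9.000 = 133 kΩ.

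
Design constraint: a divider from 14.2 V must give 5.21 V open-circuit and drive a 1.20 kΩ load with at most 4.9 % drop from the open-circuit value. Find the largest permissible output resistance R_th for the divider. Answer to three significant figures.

Loading drop = R_th/(R_th + R_L) ≤ 0.0490, so R_th ≤ R_L · ε/(1−ε) = 1.20 kΩ × 0.0490/0.9510 = 61.8 Ω.

R_th ≤ 61.8 Ω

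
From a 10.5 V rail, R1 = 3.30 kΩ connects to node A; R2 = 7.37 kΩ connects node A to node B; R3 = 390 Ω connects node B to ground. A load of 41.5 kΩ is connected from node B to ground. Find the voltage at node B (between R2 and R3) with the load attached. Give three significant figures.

V ≈ 0.367 V

At node B, R3 is in parallel with the load: R3‖R_L = 386.4 Ω.
Below node A the resistance is R2 + (R3‖R_L) = 7756 Ω, so V_A = 10.5 × 7756/11060 = 7.366 V.
Then V_B = V_A × (R3‖R_L)/(R2 + R3‖R_L) = 7.366 × 386.4/7756 = 0.367 V.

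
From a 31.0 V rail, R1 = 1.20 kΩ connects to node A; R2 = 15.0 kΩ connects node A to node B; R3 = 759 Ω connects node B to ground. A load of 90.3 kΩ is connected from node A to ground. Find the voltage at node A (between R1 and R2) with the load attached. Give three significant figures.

V ≈ 28.5 V

Below node A the series string R2+R3 = 15760 Ω sits in parallel with the 90300 Ω load: 13420 Ω.
V_A = 31.0 × 13420/(1200 + 13420) = 28.5 V.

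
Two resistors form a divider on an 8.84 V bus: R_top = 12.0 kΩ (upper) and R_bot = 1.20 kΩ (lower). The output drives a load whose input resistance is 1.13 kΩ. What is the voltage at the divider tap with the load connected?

V_out ≈ 0.409 V

The load sits in parallel with R_bot: R_bot‖R_L = (1.20 × 1.13) / (1.20 + 1.13) = 0.5820 kΩ.
V_out = 8.84 × 0.5820 / (12.0 + 0.5820) = 8.84 × 0.5820/12.58 = 0.409 V.
(Unloaded it would have been 0.804 V.)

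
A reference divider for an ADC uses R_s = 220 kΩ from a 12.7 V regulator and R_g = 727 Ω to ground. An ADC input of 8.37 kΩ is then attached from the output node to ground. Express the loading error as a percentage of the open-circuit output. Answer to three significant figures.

7.97 %

The divider's output (Thévenin) resistance is R_s‖R_g = 724.6 Ω.
Fractional drop under load = R_th/(R_th + R_L) = 724.6 / (724.6 + 8370) = 0.07967.
So the output falls by 7.97 %.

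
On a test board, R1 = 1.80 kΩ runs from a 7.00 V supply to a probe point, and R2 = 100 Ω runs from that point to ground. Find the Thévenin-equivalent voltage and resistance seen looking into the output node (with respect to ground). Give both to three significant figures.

V_th = 0.368 V, R_th = 94.7 Ω

V_th is the open-circuit tap voltage: 7.00 × 100/(1800 + 100) = 0.368 V.
With the supply zeroed, R1 and R2 appear in parallel from the tap: R_th = R1‖R2 = (1800 × 100)/1900 = 94.7 Ω.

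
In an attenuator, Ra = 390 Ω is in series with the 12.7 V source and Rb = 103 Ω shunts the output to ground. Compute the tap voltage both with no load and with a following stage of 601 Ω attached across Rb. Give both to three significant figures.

Open-circuit: V = 12.7 × 103/(390 + 103) = 2.65 V.
With the load, Rb becomes Rb‖R_L = 87.93 Ω, so V = 12.7 × 87.93/477.9 = 2.34 V.

Unloaded: 2.65 V; loaded: 2.34 V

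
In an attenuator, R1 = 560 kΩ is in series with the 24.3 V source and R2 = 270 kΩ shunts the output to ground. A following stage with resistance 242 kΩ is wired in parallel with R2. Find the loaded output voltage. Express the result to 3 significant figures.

The load sits in parallel with R2: R2‖R_L = (270 × 242) / (270 + 242) = 127.6 kΩ.
V_out = 24.3 × 127.6 / (560 + 127.6) = 24.3 × 127.6/687.6 = 4.51 V.
(Unloaded it would have been 7.90 V.)

V_out ≈ 4.51 V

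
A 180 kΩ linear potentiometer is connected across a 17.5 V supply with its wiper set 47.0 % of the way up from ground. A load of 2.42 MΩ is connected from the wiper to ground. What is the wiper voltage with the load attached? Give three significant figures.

The wiper splits the pot into (1−α)R = 95.40 kΩ above and αR = 84.60 kΩ below.
Lower section ‖ load = 81.74 kΩ.
V_wiper = 17.5 × 81.74/(95.40 + 81.74) = 8.08 V.

V ≈ 8.08 V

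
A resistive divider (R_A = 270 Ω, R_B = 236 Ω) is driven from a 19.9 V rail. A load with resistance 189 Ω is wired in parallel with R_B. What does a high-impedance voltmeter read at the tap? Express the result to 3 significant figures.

The load sits in parallel with R_B: R_B‖R_L = (236 × 189) / (236 + 189) = 105.0 Ω.
V_out = 19.9 × 105.0 / (270 + 105.0) = 19.9 × 105.0/375.0 = 5.57 V.

V_out ≈ 5.57 V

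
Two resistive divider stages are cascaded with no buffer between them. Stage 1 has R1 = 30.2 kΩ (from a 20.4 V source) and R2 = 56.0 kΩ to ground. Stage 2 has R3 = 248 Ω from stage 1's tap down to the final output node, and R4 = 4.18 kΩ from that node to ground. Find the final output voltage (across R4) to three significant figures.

V_out ≈ 2.30 V

Stage 2 presents R3+R4 = 4428 Ω as a load on stage 1's tap.
Stage 1's lower leg becomes R2‖(R3+R4) = 4104 Ω, so V_mid = 20.4 × 4104/34300 = 2.440 V.
Stage 2 is itself unloaded: V_out = V_mid × R4/(R3+R4) = 2.440 × 4180/4428 = 2.30 V.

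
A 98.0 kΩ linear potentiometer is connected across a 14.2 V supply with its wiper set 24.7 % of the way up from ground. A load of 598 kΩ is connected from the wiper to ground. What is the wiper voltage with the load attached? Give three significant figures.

V ≈ 3.40 V

The wiper splits the pot into (1−α)R = 73.79 kΩ above and αR = 24.21 kΩ below.
Lower section ‖ load = 23.26 kΩ.
V_wiper = 14.2 × 23.26/(73.79 + 23.26) = 3.40 V.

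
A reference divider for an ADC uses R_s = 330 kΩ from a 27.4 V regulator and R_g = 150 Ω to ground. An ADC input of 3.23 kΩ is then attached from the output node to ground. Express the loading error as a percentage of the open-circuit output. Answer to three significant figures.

4.44 %

The divider's output (Thévenin) resistance is R_s‖R_g = 149.9 Ω.
Fractional drop under load = R_th/(R_th + R_L) = 149.9 / (149.9 + 3230) = 0.04436.
So the output falls by 4.44 %.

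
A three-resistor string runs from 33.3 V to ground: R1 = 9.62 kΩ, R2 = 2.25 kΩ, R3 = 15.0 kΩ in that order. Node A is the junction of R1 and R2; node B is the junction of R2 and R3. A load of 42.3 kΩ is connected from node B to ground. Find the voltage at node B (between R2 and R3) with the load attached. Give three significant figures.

At node B, R3 is in parallel with the load: R3‖R_L = 11.07 kΩ.
Below node A the resistance is R2 + (R3‖R_L) = 13.32 kΩ, so V_A = 33.3 × 13.32/22.94 = 19.34 V.
Then V_B = V_A × (R3‖R_L)/(R2 + R3‖R_L) = 19.34 × 11.07/13.32 = 16.1 V.

V ≈ 16.1 V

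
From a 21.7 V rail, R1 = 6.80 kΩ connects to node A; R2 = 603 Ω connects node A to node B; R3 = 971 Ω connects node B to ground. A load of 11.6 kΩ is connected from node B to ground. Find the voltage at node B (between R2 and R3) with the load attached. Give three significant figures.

At node B, R3 is in parallel with the load: R3‖R_L = 896.0 Ω.
Below node A the resistance is R2 + (R3‖R_L) = 1499 Ω, so V_A = 21.7 × 1499/8299 = 3.920 V.
Then V_B = V_A × (R3‖R_L)/(R2 + R3‖R_L) = 3.920 × 896.0/1499 = 2.34 V.

V ≈ 2.34 V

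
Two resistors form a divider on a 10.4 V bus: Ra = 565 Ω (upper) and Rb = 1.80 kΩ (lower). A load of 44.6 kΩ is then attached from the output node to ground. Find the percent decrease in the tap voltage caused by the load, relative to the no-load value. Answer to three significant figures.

0.955 %

The divider's output (Thévenin) resistance is Ra‖Rb = 430.0 Ω.
Fractional drop under load = R_th/(R_th + R_L) = 430.0 / (430.0 + 44600) = 0.009550.
So the output falls by 0.955 %.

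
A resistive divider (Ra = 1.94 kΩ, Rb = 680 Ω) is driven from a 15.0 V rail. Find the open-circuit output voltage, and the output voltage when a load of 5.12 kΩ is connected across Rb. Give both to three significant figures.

Open-circuit: V = 15.0 × 680/(1940 + 680) = 3.89 V.
With the load, Rb becomes Rb‖R_L = 600.3 Ω, so V = 15.0 × 600.3/2540 = 3.54 V.

Unloaded: 3.89 V; loaded: 3.54 V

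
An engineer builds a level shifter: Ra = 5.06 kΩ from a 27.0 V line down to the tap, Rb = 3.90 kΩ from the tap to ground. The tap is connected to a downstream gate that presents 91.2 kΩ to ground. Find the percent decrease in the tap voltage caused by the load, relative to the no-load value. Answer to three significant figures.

The divider's output (Thévenin) resistance is Ra‖Rb = 2.202 kΩ.
Fractional drop under load = R_th/(R_th + R_L) = 2.202 / (2.202 + 91.2) = 0.02358.
So the output falls by 2.36 %.

2.36 %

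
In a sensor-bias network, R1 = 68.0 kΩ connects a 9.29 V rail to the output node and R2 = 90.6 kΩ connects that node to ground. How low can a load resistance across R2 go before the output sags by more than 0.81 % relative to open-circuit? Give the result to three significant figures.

R_L(min) ≈ 4.76 MΩ

Output resistance R_th = R1‖R2 = (68.0 × 90.6)/158.6 = 38.84 kΩ.
The fractional drop is R_th/(R_th + R_L); requiring this ≤ 0.00810 gives R_L ≥ R_th(1/0.00810 − 1) = 38.84 × 122.5 = 4.76 MΩ.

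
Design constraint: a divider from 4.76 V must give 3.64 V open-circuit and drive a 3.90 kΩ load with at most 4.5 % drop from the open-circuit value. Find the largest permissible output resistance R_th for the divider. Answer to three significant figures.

Loading drop = R_th/(R_th + R_L) ≤ 0.0450, so R_th ≤ R_L · ε/(1−ε) = 3.90 kΩ × 0.0450/0.9550 = 184 Ω.

R_th ≤ 184 Ω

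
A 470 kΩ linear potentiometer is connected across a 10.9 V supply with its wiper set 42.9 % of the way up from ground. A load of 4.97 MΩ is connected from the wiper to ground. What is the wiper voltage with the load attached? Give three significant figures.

V ≈ 4.57 V

The wiper splits the pot into (1−α)R = 268.4 kΩ above and αR = 201.6 kΩ below.
Lower section ‖ load = 193.8 kΩ.
V_wiper = 10.9 × 193.8/(268.4 + 193.8) = 4.57 V.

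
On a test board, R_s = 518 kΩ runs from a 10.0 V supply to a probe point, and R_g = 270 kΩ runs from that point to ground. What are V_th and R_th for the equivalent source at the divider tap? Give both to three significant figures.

V_th = 3.43 V, R_th = 177 kΩ

V_th is the open-circuit tap voltage: 10.0 × 270/(518 + 270) = 3.43 V.
With the supply zeroed, R_s and R_g appear in parallel from the tap: R_th = R_s‖R_g = (518 × 270)/788.0 = 177 kΩ.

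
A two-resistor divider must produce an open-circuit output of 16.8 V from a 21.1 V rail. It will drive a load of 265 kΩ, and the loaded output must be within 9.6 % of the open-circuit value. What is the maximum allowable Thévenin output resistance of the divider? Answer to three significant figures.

R_th ≤ 28.1 kΩ

Loading drop = R_th/(R_th + R_L) ≤ 0.0960, so R_th ≤ R_L · ε/(1−ε) = 265 kΩ × 0.0960/0.9040 = 28.1 kΩ.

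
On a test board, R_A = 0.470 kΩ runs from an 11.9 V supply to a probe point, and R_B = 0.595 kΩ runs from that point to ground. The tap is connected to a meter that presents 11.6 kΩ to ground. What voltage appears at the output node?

V_out ≈ 6.50 V

The load sits in parallel with R_B: R_B‖R_L = (595 × 11600) / (595 + 11600) = 566.0 Ω.
V_out = 11.9 × 566.0 / (470 + 566.0) = 11.9 × 566.0/1036 = 6.50 V.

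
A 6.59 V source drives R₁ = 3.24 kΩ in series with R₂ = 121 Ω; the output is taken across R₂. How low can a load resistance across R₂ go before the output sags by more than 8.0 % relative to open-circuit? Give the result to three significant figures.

Output resistance R_th = R₁‖R₂ = (3240 × 121)/3361 = 116.6 Ω.
The fractional drop is R_th/(R_th + R_L); requiring this ≤ 0.0800 gives R_L ≥ R_th(1/0.0800 − 1) = 116.6 × 11.50 = 1.34 kΩ.

R_L(min) ≈ 1.34 kΩ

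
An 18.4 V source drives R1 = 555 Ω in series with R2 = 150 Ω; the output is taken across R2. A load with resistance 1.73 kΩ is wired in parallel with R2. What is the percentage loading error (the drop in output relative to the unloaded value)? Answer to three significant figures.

6.39 %

The divider's output (Thévenin) resistance is R1‖R2 = 118.1 Ω.
Fractional drop under load = R_th/(R_th + R_L) = 118.1 / (118.1 + 1730) = 0.06390.
So the output falls by 6.39 %.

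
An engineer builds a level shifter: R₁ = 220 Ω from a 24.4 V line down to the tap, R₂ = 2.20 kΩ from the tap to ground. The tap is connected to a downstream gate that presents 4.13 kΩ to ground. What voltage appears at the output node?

The load sits in parallel with R₂: R₂‖R_L = (2200 × 4130) / (2200 + 4130) = 1435 Ω.
V_out = 24.4 × 1435 / (220 + 1435) = 24.4 × 1435/1655 = 21.2 V.

V_out ≈ 21.2 V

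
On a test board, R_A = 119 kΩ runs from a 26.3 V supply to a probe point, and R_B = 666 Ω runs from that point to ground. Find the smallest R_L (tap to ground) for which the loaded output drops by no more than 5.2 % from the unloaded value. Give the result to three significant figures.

Output resistance R_th = R_A‖R_B = (119000 × 666)/119700 = 662.3 Ω.
The fractional drop is R_th/(R_th + R_L); requiring this ≤ 0.0520 gives R_L ≥ R_th(1/0.0520 − 1) = 662.3 × 18.23 = 12.1 kΩ.

R_L(min) ≈ 12.1 kΩ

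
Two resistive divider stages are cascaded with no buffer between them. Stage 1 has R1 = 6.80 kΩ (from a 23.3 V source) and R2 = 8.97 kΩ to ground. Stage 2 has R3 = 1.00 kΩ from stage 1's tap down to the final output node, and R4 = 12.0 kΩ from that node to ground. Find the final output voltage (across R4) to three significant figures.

Stage 2 presents R3+R4 = 13.00 kΩ as a load on stage 1's tap.
Stage 1's lower leg becomes R2‖(R3+R4) = 5.308 kΩ, so V_mid = 23.3 × 5.308/12.11 = 10.21 V.
Stage 2 is itself unloaded: V_out = V_mid × R4/(R3+R4) = 10.21 × 12.0/13.00 = 9.43 V.

V_out ≈ 9.43 V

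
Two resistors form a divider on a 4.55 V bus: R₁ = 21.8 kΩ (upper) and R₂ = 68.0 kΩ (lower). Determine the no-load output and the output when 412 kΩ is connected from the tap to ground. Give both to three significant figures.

Open-circuit: V = 4.55 × 68.0/(21.8 + 68.0) = 3.45 V.
With the load, R₂ becomes R₂‖R_L = 58.37 kΩ, so V = 4.55 × 58.37/80.17 = 3.31 V.

Unloaded: 3.45 V; loaded: 3.31 V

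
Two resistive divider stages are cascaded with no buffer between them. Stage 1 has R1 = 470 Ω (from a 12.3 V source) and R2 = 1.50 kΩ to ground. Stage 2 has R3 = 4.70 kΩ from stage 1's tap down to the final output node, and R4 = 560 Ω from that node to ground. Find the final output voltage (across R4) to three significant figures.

V_out ≈ 0.934 V

Stage 2 presents R3+R4 = 5260 Ω as a load on stage 1's tap.
Stage 1's lower leg becomes R2‖(R3+R4) = 1167 Ω, so V_mid = 12.3 × 1167/1637 = 8.769 V.
Stage 2 is itself unloaded: V_out = V_mid × R4/(R3+R4) = 8.769 × 560/5260 = 0.934 V.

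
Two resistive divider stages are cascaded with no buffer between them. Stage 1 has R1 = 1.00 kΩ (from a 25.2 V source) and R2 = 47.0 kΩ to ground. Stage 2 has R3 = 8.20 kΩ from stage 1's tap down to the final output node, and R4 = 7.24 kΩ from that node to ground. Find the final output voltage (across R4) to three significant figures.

V_out ≈ 10.9 V

Stage 2 presents R3+R4 = 15.44 kΩ as a load on stage 1's tap.
Stage 1's lower leg becomes R2‖(R3+R4) = 11.62 kΩ, so V_mid = 25.2 × 11.62/12.62 = 23.20 V.
Stage 2 is itself unloaded: V_out = V_mid × R4/(R3+R4) = 23.20 × 7.24/15.44 = 10.9 V.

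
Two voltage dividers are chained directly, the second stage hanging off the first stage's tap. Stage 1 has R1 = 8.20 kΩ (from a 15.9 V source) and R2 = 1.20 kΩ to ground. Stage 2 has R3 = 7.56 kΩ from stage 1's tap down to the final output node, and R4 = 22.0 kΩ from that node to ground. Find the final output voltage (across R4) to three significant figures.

Stage 2 presents R3+R4 = 29.56 kΩ as a load on stage 1's tap.
Stage 1's lower leg becomes R2‖(R3+R4) = 1.153 kΩ, so V_mid = 15.9 × 1.153/9.353 = 1.960 V.
Stage 2 is itself unloaded: V_out = V_mid × R4/(R3+R4) = 1.960 × 22.0/29.56 = 1.46 V.

V_out ≈ 1.46 V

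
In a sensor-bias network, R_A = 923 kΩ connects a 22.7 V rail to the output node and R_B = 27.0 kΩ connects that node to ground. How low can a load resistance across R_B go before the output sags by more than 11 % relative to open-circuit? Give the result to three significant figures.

R_L(min) ≈ 212 kΩ

Output resistance R_th = R_A‖R_B = (923 × 27.0)/950.0 = 26.23 kΩ.
The fractional drop is R_th/(R_th + R_L); requiring this ≤ 0.110 gives R_L ≥ R_th(1/0.110 − 1) = 26.23 × 8.091 = 212 kΩ.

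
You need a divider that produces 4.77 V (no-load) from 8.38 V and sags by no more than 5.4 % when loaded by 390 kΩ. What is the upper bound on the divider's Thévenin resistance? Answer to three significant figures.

Loading drop = R_th/(R_th + R_L) ≤ 0.0540, so R_th ≤ R_L · ε/(1−ε) = 390 kΩ × 0.0540/0.9460 = 22.3 kΩ.
(Any R1, R2 with R2/(R1+R2) = 0.569 and R1‖R2 ≤ 22.3 kΩ will meet the spec.)

R_th ≤ 22.3 kΩ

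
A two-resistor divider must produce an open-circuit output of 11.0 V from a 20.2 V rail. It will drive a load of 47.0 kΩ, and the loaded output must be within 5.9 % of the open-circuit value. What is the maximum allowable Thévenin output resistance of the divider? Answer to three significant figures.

R_th ≤ 2.95 kΩ

Loading drop = R_th/(R_th + R_L) ≤ 0.0590, so R_th ≤ R_L · ε/(1−ε) = 47.0 kΩ × 0.0590/0.9410 = 2.95 kΩ.
(Any R1, R2 with R2/(R1+R2) = 0.545 and R1‖R2 ≤ 2.95 kΩ will meet the spec.)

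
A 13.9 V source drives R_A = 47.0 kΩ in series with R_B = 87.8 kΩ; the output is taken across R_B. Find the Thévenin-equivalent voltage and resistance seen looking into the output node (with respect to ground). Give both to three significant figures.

V_th = 9.05 V, R_th = 30.6 kΩ

V_th is the open-circuit tap voltage: 13.9 × 87.8/(47.0 + 87.8) = 9.05 V.
With the supply zeroed, R_A and R_B appear in parallel from the tap: R_th = R_A‖R_B = (47.0 × 87.8)/134.8 = 30.6 kΩ.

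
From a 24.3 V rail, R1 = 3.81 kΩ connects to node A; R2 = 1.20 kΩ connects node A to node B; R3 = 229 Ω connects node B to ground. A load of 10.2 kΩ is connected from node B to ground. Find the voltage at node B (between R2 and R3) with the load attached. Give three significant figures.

At node B, R3 is in parallel with the load: R3‖R_L = 224.0 Ω.
Below node A the resistance is R2 + (R3‖R_L) = 1424 Ω, so V_A = 24.3 × 1424/5234 = 6.611 V.
Then V_B = V_A × (R3‖R_L)/(R2 + R3‖R_L) = 6.611 × 224.0/1424 = 1.04 V.

V ≈ 1.04 V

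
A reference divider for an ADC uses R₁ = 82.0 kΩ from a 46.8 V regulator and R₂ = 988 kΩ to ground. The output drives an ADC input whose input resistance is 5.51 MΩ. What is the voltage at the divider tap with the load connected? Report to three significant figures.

The load sits in parallel with R₂: R₂‖R_L = (988 × 5510) / (988 + 5510) = 837.8 kΩ.
V_out = 46.8 × 837.8 / (82.0 + 837.8) = 46.8 × 837.8/919.8 = 42.6 V.
(Unloaded it would have been 43.2 V.)

V_out ≈ 42.6 V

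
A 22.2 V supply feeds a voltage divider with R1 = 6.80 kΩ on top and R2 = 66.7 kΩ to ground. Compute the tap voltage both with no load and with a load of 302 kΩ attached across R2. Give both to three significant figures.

Unloaded: 20.1 V; loaded: 19.7 V

Open-circuit: V = 22.2 × 66.7/(6.80 + 66.7) = 20.1 V.
With the load, R2 becomes R2‖R_L = 54.63 kΩ, so V = 22.2 × 54.63/61.43 = 19.7 V.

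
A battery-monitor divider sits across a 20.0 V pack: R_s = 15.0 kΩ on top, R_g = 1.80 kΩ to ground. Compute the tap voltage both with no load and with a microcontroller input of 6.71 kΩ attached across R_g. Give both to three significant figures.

Open-circuit: V = 20.0 × 1.80/(15.0 + 1.80) = 2.14 V.
With the load, R_g becomes R_g‖R_L = 1.419 kΩ, so V = 20.0 × 1.419/16.42 = 1.73 V.

Unloaded: 2.14 V; loaded: 1.73 V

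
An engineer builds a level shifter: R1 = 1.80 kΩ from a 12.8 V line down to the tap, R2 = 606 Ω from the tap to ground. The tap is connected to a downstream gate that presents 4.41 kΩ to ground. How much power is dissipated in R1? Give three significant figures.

P ≈ 54.2 mW

Total resistance from the source is R1 + (R2‖R_L) = 2333 Ω, so I = 12.8/2333 Ω = 5.487 mA.
P = I²·R1 = (5.487 mA)² × 1.80 kΩ = 54.2 mW.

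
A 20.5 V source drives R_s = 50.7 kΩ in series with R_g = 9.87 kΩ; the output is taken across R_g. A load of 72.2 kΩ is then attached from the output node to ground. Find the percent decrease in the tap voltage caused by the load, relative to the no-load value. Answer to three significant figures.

Unloaded V = 20.5 × 9.87/60.57 = 3.3405 V.
Loaded: R_g‖R_L = 8.683 kΩ, giving V = 20.5 × 8.683/59.38 = 2.9975 V.
Drop = (3.3405 − 2.9975) / 3.3405 = 10.3 %.

10.3 %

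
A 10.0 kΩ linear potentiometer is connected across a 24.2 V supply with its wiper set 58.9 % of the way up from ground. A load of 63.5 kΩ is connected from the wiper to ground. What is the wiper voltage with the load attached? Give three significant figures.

V ≈ 13.7 V

The wiper splits the pot into (1−α)R = 4.110 kΩ above and αR = 5.890 kΩ below.
Lower section ‖ load = 5.390 kΩ.
V_wiper = 24.2 × 5.390/(4.110 + 5.390) = 13.7 V.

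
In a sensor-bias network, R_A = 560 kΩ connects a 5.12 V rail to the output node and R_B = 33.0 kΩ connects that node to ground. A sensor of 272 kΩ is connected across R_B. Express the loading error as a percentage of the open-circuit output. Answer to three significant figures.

10.3 %

Unloaded V = 5.12 × 33.0/593.0 = 0.28492 V.
Loaded: R_B‖R_L = 29.43 kΩ, giving V = 5.12 × 29.43/589.4 = 0.25564 V.
Drop = (0.28492 − 0.25564) / 0.28492 = 10.3 %.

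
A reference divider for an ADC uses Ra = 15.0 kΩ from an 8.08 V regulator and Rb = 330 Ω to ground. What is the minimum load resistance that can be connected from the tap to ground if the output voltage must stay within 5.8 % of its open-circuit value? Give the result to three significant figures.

Output resistance R_th = Ra‖Rb = (15000 × 330)/15330 = 322.9 Ω.
The fractional drop is R_th/(R_th + R_L); requiring this ≤ 0.0580 gives R_L ≥ R_th(1/0.0580 − 1) = 322.9 × 16.24 = 5.24 kΩ.

R_L(min) ≈ 5.24 kΩ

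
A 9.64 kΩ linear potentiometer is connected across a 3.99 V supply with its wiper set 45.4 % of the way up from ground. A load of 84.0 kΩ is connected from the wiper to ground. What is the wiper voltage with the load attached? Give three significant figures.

The wiper splits the pot into (1−α)R = 5.263 kΩ above and αR = 4.377 kΩ below.
Lower section ‖ load = 4.160 kΩ.
V_wiper = 3.99 × 4.160/(5.263 + 4.160) = 1.76 V.

V ≈ 1.76 V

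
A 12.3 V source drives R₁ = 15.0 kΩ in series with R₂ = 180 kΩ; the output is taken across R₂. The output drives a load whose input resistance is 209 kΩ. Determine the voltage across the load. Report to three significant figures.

The load sits in parallel with R₂: R₂‖R_L = (180 × 209) / (180 + 209) = 96.71 kΩ.
V_out = 12.3 × 96.71 / (15.0 + 96.71) = 12.3 × 96.71/111.7 = 10.6 V.

V_out ≈ 10.6 V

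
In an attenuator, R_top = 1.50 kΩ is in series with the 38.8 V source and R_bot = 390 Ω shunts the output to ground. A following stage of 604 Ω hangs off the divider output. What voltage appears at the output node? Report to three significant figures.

V_out ≈ 5.29 V

The load sits in parallel with R_bot: R_bot‖R_L = (390 × 604) / (390 + 604) = 237.0 Ω.
V_out = 38.8 × 237.0 / (1500 + 237.0) = 38.8 × 237.0/1737 = 5.29 V.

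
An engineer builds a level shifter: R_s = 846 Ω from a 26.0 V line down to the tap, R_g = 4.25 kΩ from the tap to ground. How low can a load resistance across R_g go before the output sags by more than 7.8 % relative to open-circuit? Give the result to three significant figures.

R_L(min) ≈ 8.34 kΩ

Output resistance R_th = R_s‖R_g = (846 × 4250)/5096 = 705.6 Ω.
The fractional drop is R_th/(R_th + R_L); requiring this ≤ 0.0780 gives R_L ≥ R_th(1/0.0780 − 1) = 705.6 × 11.82 = 8.34 kΩ.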